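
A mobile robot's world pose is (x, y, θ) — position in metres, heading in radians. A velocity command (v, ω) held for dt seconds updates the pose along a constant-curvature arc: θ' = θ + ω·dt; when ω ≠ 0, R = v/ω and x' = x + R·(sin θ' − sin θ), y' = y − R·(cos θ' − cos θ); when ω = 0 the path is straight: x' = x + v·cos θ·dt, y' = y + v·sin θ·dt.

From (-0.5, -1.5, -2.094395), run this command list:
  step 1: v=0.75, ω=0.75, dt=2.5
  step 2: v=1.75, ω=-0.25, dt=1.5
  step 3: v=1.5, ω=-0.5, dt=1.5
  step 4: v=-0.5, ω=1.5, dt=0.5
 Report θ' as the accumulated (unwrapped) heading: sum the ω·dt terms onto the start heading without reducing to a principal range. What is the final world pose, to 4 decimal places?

step 1: θ'=-0.2194 (R=1.0000) → pose (0.1484, -2.9760, -0.2194)
step 2: θ'=-0.5944 (R=-7.0000) → pose (2.5450, -4.0088, -0.5944)
step 3: θ'=-1.3444 (R=-3.0000) → pose (3.7884, -5.8209, -1.3444)
step 4: θ'=-0.5944 (R=-0.3333) → pose (3.6502, -5.6195, -0.5944)

(3.6502, -5.6195, -0.5944)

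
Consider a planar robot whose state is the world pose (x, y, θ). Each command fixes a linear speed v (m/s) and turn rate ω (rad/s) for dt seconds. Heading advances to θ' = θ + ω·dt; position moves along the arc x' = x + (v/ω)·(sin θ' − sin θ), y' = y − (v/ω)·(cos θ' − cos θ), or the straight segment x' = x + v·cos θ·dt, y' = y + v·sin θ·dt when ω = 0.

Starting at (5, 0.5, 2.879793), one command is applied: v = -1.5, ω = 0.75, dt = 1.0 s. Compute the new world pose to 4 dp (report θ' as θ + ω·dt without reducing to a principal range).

(6.4557, 0.6655, 3.6298)

θ' = 2.8798 + 0.75·1.0 = 3.6298
R = v/ω = -1.5/0.75 = -2.0000
x' = 5 + -2.0000·(sin 3.6298 − sin 2.8798) = 6.4557
y' = 0.5 − -2.0000·(cos 3.6298 − cos 2.8798) = 0.6655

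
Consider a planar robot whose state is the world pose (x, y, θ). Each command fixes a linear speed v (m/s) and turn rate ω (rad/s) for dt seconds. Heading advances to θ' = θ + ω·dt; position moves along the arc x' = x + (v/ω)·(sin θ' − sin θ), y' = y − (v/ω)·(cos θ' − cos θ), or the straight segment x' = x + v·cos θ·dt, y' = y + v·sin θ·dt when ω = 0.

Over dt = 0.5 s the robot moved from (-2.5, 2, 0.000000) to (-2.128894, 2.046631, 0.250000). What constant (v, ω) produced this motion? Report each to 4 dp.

Δθ = 0.250000 − 0.000000 = 0.250000
ω = Δθ/dt = 0.250000/0.5 = 0.5000
R = Δx/(sin θ' − sin θ) = 1.5000
v = R·ω = 1.5000·0.5000 = 0.7500

v = 0.7500, ω = 0.5000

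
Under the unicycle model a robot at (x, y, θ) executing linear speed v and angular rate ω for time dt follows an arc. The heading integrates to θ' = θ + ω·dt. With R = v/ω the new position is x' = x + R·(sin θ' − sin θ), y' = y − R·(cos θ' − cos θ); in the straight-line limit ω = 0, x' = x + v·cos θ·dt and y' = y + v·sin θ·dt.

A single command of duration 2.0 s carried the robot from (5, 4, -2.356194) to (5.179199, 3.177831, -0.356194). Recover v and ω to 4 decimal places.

Δθ = -0.356194 − -2.356194 = 2.000000
ω = Δθ/dt = 2.000000/2.0 = 1.0000
R = −Δy/(cos θ' − cos θ) = 0.5000
v = R·ω = 0.5000·1.0000 = 0.5000

v = 0.5000, ω = 1.0000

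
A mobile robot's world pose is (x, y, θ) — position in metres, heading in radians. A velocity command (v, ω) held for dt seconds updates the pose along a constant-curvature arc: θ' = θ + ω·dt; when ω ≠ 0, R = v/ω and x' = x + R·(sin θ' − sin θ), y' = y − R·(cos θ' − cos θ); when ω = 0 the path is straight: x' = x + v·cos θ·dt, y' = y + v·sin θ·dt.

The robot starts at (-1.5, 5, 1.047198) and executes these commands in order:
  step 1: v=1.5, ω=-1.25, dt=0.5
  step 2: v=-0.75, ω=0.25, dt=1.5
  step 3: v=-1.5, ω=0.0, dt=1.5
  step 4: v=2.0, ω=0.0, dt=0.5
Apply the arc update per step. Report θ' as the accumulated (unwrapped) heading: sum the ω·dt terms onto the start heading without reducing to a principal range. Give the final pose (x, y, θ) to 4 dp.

(-2.7428, 3.9599, 0.7972)

step 1: θ'=0.4222 (R=-1.2000) → pose (-0.9525, 5.4946, 0.4222)
step 2: θ'=0.7972 (R=-3.0000) → pose (-1.8694, 4.8542, 0.7972)
step 3: θ'=0.7972 (straight) → pose (-3.4415, 3.2445, 0.7972)
step 4: θ'=0.7972 (straight) → pose (-2.7428, 3.9599, 0.7972)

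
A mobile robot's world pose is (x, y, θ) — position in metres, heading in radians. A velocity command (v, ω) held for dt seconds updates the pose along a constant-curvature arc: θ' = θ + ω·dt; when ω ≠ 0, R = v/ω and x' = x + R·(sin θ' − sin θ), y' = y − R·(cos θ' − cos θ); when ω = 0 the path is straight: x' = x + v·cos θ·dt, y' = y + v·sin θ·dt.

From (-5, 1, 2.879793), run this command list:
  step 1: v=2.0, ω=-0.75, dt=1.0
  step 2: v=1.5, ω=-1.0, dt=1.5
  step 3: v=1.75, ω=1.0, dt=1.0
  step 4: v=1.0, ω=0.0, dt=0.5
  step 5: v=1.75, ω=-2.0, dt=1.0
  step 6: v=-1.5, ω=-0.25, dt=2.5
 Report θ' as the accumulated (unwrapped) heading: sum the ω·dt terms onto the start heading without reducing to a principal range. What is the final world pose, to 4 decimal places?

(-7.1679, 9.3807, -0.9952)

step 1: θ'=2.1298 (R=-2.6667) → pose (-6.5706, 2.1616, 2.1298)
step 2: θ'=0.6298 (R=-1.5000) → pose (-6.1824, 4.1693, 0.6298)
step 3: θ'=1.6298 (R=1.7500) → pose (-5.4661, 5.6867, 1.6298)
step 4: θ'=1.6298 (straight) → pose (-5.4956, 6.1859, 1.6298)
step 5: θ'=-0.3702 (R=-0.8750) → pose (-4.3055, 7.0532, -0.3702)
step 6: θ'=-0.9952 (R=6.0000) → pose (-7.1679, 9.3807, -0.9952)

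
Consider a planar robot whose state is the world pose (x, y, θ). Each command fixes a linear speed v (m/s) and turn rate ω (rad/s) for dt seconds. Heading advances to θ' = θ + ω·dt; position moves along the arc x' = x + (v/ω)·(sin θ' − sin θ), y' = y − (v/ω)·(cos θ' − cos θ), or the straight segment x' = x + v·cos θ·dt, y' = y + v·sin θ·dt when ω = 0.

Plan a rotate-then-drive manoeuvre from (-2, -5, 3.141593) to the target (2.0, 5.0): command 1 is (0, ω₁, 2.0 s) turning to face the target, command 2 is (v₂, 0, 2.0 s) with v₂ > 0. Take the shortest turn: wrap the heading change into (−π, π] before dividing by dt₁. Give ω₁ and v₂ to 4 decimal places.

heading to target = atan2(5−-5, 2−-2) = 1.1903
Δθ = wrap(1.1903 − 3.1416) = -1.9513; ω₁ = Δθ/dt₁ = -0.9757
distance = √((2−-2)² + (5−-5)²) = 10.7703; v₂ = distance/dt₂ = 5.3852

ω₁ = -0.9757, v₂ = 5.3852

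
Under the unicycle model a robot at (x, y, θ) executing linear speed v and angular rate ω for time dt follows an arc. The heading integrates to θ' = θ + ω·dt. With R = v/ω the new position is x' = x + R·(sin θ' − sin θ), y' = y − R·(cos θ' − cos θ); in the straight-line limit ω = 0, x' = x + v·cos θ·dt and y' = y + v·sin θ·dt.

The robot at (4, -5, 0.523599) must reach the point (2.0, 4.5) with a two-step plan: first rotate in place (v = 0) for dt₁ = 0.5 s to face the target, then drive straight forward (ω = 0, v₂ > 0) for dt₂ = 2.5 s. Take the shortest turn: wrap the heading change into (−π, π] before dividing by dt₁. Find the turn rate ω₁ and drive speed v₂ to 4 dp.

ω₁ = 2.5094, v₂ = 3.8833

heading to target = atan2(4.5−-5, 2−4) = 1.7783
Δθ = wrap(1.7783 − 0.5236) = 1.2547; ω₁ = Δθ/dt₁ = 2.5094
distance = √((2−4)² + (4.5−-5)²) = 9.7082; v₂ = distance/dt₂ = 3.8833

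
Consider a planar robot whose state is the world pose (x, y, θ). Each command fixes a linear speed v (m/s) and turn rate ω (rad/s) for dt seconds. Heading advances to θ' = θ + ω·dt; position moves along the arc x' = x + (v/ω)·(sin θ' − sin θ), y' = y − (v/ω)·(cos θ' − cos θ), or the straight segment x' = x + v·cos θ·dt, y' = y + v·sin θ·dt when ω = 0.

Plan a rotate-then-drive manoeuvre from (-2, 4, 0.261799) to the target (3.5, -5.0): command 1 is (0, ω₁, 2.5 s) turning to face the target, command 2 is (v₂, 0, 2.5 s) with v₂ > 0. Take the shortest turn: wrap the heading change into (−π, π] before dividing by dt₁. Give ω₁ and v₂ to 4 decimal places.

ω₁ = -0.5136, v₂ = 4.2190

heading to target = atan2(-5−4, 3.5−-2) = -1.0222
Δθ = wrap(-1.0222 − 0.2618) = -1.2840; ω₁ = Δθ/dt₁ = -0.5136
distance = √((3.5−-2)² + (-5−4)²) = 10.5475; v₂ = distance/dt₂ = 4.2190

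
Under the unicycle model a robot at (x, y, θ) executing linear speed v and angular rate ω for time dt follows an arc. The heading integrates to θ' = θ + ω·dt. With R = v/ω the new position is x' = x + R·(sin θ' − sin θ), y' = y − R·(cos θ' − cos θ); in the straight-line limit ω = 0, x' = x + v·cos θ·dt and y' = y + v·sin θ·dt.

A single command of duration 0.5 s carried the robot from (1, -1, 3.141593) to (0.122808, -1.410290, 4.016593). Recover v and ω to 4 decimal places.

Δθ = 4.016593 − 3.141593 = 0.875000
ω = Δθ/dt = 0.875000/0.5 = 1.7500
R = Δx/(sin θ' − sin θ) = 1.1429
v = R·ω = 1.1429·1.7500 = 2.0000

v = 2.0000, ω = 1.7500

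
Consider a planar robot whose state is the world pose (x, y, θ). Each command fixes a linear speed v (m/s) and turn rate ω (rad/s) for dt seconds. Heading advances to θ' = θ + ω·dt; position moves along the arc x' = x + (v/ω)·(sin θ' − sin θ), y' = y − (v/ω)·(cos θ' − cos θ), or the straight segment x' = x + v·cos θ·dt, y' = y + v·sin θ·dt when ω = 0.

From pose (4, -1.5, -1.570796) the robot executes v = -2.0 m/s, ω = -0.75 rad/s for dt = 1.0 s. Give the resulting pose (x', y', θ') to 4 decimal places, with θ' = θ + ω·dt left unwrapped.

θ' = -1.5708 + -0.75·1.0 = -2.3208
R = v/ω = -2.0/-0.75 = 2.6667
x' = 4 + 2.6667·(sin -2.3208 − sin -1.5708) = 4.7155
y' = -1.5 − 2.6667·(cos -2.3208 − cos -1.5708) = 0.3177

(4.7155, 0.3177, -2.3208)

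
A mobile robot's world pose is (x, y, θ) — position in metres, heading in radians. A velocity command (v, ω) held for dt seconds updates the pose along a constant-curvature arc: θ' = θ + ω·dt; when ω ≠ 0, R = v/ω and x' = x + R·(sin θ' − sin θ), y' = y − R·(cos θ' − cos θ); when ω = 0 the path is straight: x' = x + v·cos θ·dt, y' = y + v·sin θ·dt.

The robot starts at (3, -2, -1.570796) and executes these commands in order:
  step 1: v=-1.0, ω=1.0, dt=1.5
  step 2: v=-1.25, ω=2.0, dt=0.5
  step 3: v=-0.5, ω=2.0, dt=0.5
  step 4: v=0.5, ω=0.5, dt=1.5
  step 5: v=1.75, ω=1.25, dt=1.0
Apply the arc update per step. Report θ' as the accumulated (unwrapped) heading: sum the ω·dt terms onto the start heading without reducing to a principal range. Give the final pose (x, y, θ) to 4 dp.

(-0.6150, -1.2102, 3.9292)

step 1: θ'=-0.0708 (R=-1.0000) → pose (2.0707, -1.0025, -0.0708)
step 2: θ'=0.9292 (R=-0.6250) → pose (1.5258, -1.2519, 0.9292)
step 3: θ'=1.9292 (R=-0.2500) → pose (1.4920, -1.4892, 1.9292)
step 4: θ'=2.6792 (R=1.0000) → pose (1.0016, -0.9450, 2.6792)
step 5: θ'=3.9292 (R=1.4000) → pose (-0.6150, -1.2102, 3.9292)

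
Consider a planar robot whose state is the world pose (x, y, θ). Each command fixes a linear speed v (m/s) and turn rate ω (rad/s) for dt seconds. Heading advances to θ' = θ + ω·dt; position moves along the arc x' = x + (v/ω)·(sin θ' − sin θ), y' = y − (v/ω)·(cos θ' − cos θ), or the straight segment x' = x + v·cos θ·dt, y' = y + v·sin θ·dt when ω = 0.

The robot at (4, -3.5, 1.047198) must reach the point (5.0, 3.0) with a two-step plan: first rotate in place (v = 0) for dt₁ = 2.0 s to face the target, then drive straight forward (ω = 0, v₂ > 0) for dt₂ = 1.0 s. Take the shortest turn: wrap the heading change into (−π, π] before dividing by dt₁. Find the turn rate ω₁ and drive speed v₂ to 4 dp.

ω₁ = 0.1855, v₂ = 6.5765

heading to target = atan2(3−-3.5, 5−4) = 1.4181
Δθ = wrap(1.4181 − 1.0472) = 0.3709; ω₁ = Δθ/dt₁ = 0.1855
distance = √((5−4)² + (3−-3.5)²) = 6.5765; v₂ = distance/dt₂ = 6.5765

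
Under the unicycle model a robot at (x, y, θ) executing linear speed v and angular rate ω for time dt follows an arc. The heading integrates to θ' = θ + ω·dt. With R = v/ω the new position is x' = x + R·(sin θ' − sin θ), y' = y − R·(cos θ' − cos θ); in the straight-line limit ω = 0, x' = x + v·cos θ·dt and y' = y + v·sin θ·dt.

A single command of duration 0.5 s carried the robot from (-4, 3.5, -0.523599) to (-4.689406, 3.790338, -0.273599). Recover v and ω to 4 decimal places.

Δθ = -0.273599 − -0.523599 = 0.250000
ω = Δθ/dt = 0.250000/0.5 = 0.5000
R = Δx/(sin θ' − sin θ) = -3.0000
v = R·ω = -3.0000·0.5000 = -1.5000

v = -1.5000, ω = 0.5000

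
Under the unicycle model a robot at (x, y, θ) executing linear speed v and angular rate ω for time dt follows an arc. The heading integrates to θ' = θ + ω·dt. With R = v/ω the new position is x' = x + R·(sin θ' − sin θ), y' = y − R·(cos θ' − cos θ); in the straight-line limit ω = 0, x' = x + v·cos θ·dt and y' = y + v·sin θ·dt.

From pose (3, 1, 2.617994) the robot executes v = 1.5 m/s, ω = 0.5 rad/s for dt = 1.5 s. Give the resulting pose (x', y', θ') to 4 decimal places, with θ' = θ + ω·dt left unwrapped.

θ' = 2.6180 + 0.5·1.5 = 3.3680
R = v/ω = 1.5/0.5 = 3.0000
x' = 3 + 3.0000·(sin 3.3680 − sin 2.6180) = 0.8266
y' = 1 − 3.0000·(cos 3.3680 − cos 2.6180) = 1.3254

(0.8266, 1.3254, 3.3680)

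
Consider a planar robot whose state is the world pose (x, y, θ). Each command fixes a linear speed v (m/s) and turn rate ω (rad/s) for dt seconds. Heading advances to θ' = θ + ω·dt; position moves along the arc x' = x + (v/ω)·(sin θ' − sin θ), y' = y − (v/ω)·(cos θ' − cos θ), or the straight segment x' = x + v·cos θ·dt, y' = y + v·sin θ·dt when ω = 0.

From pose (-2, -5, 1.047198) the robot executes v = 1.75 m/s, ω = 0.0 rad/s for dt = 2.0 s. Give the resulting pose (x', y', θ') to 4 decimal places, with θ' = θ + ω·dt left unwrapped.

(-0.2500, -1.9689, 1.0472)

θ' = 1.0472 + 0.0·2.0 = 1.0472
ω = 0 → straight: x' = -2 + 1.75·cos(1.0472)·2.0 = -0.2500
y' = -5 + 1.75·sin(1.0472)·2.0 = -1.9689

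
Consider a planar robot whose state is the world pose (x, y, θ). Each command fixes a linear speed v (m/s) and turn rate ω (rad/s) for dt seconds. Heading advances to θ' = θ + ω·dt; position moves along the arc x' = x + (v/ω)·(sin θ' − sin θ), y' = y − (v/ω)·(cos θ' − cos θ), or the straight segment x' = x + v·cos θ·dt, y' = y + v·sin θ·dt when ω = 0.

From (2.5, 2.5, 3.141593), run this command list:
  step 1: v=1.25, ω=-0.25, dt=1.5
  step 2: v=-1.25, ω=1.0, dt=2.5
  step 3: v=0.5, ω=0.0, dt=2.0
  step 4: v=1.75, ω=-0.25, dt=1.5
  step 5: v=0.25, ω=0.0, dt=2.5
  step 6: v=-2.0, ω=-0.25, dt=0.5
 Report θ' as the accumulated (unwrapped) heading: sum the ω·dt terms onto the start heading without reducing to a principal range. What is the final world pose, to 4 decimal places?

step 1: θ'=2.7666 (R=-5.0000) → pose (0.6686, 2.8475, 2.7666)
step 2: θ'=5.2666 (R=-1.2500) → pose (2.1894, 4.6684, 5.2666)
step 3: θ'=5.2666 (straight) → pose (2.7156, 3.8181, 5.2666)
step 4: θ'=4.8916 (R=-7.0000) → pose (3.6513, 1.3820, 4.8916)
step 5: θ'=4.8916 (straight) → pose (3.7627, 0.7670, 4.8916)
step 6: θ'=4.7666 (R=8.0000) → pose (3.6463, 1.7595, 4.7666)

(3.6463, 1.7595, 4.7666)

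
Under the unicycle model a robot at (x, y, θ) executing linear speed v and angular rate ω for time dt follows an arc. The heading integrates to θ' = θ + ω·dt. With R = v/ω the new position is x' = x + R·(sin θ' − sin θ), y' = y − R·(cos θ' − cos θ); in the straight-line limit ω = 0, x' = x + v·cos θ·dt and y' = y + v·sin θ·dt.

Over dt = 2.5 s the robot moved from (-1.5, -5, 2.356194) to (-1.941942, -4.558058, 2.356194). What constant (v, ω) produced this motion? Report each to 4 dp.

Δθ = 2.356194 − 2.356194 = 0.000000
ω = Δθ/dt = 0.000000/2.5 = 0.0000
ω = 0 → v = (Δx·cos θ + Δy·sin θ)/dt = 0.2500

v = 0.2500, ω = 0.0000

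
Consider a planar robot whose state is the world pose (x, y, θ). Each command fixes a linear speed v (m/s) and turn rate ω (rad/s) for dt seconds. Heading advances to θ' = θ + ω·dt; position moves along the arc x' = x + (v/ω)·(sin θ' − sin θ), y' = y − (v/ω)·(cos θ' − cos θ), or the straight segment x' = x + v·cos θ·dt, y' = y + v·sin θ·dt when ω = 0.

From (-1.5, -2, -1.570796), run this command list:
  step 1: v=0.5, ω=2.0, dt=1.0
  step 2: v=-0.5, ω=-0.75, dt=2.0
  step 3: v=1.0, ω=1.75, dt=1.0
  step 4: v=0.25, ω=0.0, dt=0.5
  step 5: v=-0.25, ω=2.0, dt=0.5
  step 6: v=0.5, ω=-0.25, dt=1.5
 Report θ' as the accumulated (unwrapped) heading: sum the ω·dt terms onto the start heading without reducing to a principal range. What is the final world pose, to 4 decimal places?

step 1: θ'=0.4292 (R=0.2500) → pose (-1.1460, -2.2273, 0.4292)
step 2: θ'=-1.0708 (R=0.6667) → pose (-2.0084, -1.9407, -1.0708)
step 3: θ'=0.6792 (R=0.5714) → pose (-1.1480, -2.1114, 0.6792)
step 4: θ'=0.6792 (straight) → pose (-1.0508, -2.0329, 0.6792)
step 5: θ'=1.6792 (R=-0.1250) → pose (-1.0965, -2.1437, 1.6792)
step 6: θ'=1.3042 (R=-2.0000) → pose (-1.0376, -1.4004, 1.3042)

(-1.0376, -1.4004, 1.3042)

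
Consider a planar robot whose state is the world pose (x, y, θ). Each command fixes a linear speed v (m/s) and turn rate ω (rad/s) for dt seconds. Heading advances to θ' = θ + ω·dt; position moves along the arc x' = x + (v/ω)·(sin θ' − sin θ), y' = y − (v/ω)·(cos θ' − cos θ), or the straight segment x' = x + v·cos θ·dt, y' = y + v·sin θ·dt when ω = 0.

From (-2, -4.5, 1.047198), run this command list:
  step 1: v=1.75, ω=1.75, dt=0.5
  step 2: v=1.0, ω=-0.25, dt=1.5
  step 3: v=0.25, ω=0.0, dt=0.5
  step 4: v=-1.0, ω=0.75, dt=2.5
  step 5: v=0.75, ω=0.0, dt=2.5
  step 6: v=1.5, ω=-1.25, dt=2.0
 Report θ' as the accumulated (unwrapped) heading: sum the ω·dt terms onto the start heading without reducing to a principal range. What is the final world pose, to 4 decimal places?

(-3.5556, -2.0135, 0.9222)

step 1: θ'=1.9222 (R=1.0000) → pose (-1.9271, -3.6558, 1.9222)
step 2: θ'=1.5472 (R=-4.0000) → pose (-2.1705, -2.1845, 1.5472)
step 3: θ'=1.5472 (straight) → pose (-2.1675, -2.0596, 1.5472)
step 4: θ'=3.4222 (R=-1.3333) → pose (-0.4653, -3.3722, 3.4222)
step 5: θ'=3.4222 (straight) → pose (-2.2670, -3.8915, 3.4222)
step 6: θ'=0.9222 (R=-1.2000) → pose (-3.5556, -2.0135, 0.9222)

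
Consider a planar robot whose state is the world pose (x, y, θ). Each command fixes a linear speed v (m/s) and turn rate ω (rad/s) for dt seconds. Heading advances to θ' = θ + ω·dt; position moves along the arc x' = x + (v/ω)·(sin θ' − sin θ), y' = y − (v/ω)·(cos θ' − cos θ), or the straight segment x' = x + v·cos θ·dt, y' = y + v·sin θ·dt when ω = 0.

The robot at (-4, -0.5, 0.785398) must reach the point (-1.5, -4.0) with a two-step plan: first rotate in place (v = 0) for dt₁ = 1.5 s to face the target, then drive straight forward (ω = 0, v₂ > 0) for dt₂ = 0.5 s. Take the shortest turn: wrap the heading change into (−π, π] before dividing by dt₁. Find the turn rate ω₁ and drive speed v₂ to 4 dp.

heading to target = atan2(-4−-0.5, -1.5−-4) = -0.9505
Δθ = wrap(-0.9505 − 0.7854) = -1.7359; ω₁ = Δθ/dt₁ = -1.1573
distance = √((-1.5−-4)² + (-4−-0.5)²) = 4.3012; v₂ = distance/dt₂ = 8.6023

ω₁ = -1.1573, v₂ = 8.6023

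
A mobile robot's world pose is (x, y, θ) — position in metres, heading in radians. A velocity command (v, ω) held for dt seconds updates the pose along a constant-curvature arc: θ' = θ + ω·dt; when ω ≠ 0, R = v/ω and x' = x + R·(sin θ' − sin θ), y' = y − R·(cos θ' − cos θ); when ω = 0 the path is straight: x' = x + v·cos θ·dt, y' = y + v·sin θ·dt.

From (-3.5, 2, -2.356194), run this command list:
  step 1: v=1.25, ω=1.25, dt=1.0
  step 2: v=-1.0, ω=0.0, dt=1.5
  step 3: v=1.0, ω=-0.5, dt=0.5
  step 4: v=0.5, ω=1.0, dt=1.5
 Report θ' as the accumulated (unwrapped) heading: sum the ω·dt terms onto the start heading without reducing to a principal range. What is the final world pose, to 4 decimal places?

(-3.6327, 1.3272, 0.1438)

step 1: θ'=-1.1062 (R=1.0000) → pose (-3.6869, 0.8448, -1.1062)
step 2: θ'=-1.1062 (straight) → pose (-4.3590, 2.1858, -1.1062)
step 3: θ'=-1.3562 (R=-2.0000) → pose (-4.1929, 1.7156, -1.3562)
step 4: θ'=0.1438 (R=0.5000) → pose (-3.6327, 1.3272, 0.1438)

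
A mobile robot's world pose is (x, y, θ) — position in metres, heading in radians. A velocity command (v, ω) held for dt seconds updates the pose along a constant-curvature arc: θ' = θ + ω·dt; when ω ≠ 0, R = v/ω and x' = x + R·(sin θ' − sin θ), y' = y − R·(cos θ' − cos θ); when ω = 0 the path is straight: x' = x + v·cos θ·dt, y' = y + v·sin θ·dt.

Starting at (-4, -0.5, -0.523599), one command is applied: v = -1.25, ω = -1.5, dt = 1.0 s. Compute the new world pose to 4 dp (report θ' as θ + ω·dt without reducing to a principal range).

(-4.3327, 0.5863, -2.0236)

θ' = -0.5236 + -1.5·1.0 = -2.0236
R = v/ω = -1.25/-1.5 = 0.8333
x' = -4 + 0.8333·(sin -2.0236 − sin -0.5236) = -4.3327
y' = -0.5 − 0.8333·(cos -2.0236 − cos -0.5236) = 0.5863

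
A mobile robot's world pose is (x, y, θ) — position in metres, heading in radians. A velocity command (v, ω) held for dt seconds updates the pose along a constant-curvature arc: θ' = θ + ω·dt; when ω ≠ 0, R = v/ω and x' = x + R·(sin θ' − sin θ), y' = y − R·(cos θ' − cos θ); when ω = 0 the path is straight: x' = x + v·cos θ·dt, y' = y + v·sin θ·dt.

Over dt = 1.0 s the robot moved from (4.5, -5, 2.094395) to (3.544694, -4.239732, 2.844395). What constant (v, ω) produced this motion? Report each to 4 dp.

v = 1.2500, ω = 0.7500

Δθ = 2.844395 − 2.094395 = 0.750000
ω = Δθ/dt = 0.750000/1.0 = 0.7500
R = Δx/(sin θ' − sin θ) = 1.6667
v = R·ω = 1.6667·0.7500 = 1.2500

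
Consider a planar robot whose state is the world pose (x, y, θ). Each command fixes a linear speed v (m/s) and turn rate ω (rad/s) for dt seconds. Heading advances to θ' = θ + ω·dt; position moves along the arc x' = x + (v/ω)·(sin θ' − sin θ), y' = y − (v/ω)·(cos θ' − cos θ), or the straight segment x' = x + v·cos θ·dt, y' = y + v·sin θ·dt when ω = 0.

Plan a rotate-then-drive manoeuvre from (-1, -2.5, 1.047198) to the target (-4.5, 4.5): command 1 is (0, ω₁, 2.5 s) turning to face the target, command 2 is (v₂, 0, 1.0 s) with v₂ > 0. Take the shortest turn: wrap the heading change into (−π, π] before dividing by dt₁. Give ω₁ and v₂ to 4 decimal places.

heading to target = atan2(4.5−-2.5, -4.5−-1) = 2.0344
Δθ = wrap(2.0344 − 1.0472) = 0.9872; ω₁ = Δθ/dt₁ = 0.3949
distance = √((-4.5−-1)² + (4.5−-2.5)²) = 7.8262; v₂ = distance/dt₂ = 7.8262

ω₁ = 0.3949, v₂ = 7.8262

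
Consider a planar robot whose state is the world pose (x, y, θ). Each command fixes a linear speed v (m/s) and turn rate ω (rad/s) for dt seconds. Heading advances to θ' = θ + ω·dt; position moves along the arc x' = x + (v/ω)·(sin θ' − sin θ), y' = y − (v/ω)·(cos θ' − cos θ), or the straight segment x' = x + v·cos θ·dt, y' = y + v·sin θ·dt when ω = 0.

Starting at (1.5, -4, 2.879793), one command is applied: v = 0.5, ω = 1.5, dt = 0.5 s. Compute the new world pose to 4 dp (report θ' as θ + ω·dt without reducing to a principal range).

θ' = 2.8798 + 1.5·0.5 = 3.6298
R = v/ω = 0.5/1.5 = 0.3333
x' = 1.5 + 0.3333·(sin 3.6298 − sin 2.8798) = 1.2574
y' = -4 − 0.3333·(cos 3.6298 − cos 2.8798) = -4.0276

(1.2574, -4.0276, 3.6298)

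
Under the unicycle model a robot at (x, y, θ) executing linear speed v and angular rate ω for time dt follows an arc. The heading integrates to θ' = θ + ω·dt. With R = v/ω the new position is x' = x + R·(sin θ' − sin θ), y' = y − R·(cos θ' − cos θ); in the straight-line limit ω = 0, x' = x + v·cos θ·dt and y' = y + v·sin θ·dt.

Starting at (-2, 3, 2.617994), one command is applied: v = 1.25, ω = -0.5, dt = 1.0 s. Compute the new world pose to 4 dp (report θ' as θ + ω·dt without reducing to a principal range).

θ' = 2.6180 + -0.5·1.0 = 2.1180
R = v/ω = 1.25/-0.5 = -2.5000
x' = -2 + -2.5000·(sin 2.1180 − sin 2.6180) = -2.8850
y' = 3 − -2.5000·(cos 2.1180 − cos 2.6180) = 3.8643

(-2.8850, 3.8643, 2.1180)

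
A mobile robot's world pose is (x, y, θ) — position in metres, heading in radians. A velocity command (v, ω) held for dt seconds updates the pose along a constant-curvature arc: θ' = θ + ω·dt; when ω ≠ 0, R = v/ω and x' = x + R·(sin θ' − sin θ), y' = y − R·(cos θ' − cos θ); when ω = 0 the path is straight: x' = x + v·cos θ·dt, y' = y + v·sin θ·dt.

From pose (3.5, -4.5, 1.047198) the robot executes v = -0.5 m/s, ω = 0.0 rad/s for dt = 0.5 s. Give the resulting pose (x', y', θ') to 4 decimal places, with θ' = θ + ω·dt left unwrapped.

θ' = 1.0472 + 0.0·0.5 = 1.0472
ω = 0 → straight: x' = 3.5 + -0.5·cos(1.0472)·0.5 = 3.3750
y' = -4.5 + -0.5·sin(1.0472)·0.5 = -4.7165

(3.3750, -4.7165, 1.0472)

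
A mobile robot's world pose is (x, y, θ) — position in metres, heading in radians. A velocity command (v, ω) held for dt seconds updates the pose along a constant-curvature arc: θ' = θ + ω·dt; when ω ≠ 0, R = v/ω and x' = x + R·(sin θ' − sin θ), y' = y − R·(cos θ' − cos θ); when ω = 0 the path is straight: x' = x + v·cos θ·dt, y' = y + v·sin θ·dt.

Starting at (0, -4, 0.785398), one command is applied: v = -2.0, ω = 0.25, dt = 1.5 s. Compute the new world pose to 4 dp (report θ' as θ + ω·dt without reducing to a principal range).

(-1.6788, -6.4651, 1.1604)

θ' = 0.7854 + 0.25·1.5 = 1.1604
R = v/ω = -2.0/0.25 = -8.0000
x' = 0 + -8.0000·(sin 1.1604 − sin 0.7854) = -1.6788
y' = -4 − -8.0000·(cos 1.1604 − cos 0.7854) = -6.4651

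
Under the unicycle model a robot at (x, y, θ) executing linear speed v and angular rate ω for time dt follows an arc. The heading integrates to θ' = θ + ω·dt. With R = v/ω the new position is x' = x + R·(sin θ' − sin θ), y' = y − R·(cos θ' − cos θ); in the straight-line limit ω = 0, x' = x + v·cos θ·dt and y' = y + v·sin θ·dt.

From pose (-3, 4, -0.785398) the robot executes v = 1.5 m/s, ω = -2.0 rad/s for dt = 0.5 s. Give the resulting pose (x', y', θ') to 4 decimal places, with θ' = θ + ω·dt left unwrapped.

(-2.7975, 3.3100, -1.7854)

θ' = -0.7854 + -2.0·0.5 = -1.7854
R = v/ω = 1.5/-2.0 = -0.7500
x' = -3 + -0.7500·(sin -1.7854 − sin -0.7854) = -2.7975
y' = 4 − -0.7500·(cos -1.7854 − cos -0.7854) = 3.3100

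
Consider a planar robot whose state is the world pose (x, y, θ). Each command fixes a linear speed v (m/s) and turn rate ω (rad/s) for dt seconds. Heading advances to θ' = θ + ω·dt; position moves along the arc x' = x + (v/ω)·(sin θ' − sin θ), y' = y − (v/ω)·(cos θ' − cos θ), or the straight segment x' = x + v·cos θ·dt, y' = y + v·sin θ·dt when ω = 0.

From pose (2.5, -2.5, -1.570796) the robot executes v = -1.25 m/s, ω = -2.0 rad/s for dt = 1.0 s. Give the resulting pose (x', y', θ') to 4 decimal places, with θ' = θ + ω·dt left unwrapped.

θ' = -1.5708 + -2.0·1.0 = -3.5708
R = v/ω = -1.25/-2.0 = 0.6250
x' = 2.5 + 0.6250·(sin -3.5708 − sin -1.5708) = 3.3851
y' = -2.5 − 0.6250·(cos -3.5708 − cos -1.5708) = -1.9317

(3.3851, -1.9317, -3.5708)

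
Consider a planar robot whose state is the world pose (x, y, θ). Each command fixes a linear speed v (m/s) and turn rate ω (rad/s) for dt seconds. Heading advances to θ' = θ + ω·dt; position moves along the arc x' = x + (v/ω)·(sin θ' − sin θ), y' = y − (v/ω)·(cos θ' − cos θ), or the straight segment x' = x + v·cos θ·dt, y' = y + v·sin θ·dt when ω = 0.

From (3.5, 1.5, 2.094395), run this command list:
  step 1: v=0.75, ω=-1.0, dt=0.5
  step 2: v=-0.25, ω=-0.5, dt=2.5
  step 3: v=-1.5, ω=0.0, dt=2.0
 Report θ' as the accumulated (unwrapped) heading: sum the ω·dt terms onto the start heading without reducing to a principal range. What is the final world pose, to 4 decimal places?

step 1: θ'=1.5944 (R=-0.7500) → pose (3.3997, 1.8573, 1.5944)
step 2: θ'=0.3444 (R=0.5000) → pose (3.0687, 1.3749, 0.3444)
step 3: θ'=0.3444 (straight) → pose (0.2448, 0.3620, 0.3444)

(0.2448, 0.3620, 0.3444)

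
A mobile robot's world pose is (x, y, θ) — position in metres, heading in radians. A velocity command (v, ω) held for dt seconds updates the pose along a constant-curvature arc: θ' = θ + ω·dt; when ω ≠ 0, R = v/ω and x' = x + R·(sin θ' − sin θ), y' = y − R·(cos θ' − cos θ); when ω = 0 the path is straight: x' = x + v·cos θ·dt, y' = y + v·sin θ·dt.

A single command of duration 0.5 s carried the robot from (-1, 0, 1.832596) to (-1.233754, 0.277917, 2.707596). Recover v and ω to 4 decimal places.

Δθ = 2.707596 − 1.832596 = 0.875000
ω = Δθ/dt = 0.875000/0.5 = 1.7500
R = −Δy/(cos θ' − cos θ) = 0.4286
v = R·ω = 0.4286·1.7500 = 0.7500

v = 0.7500, ω = 1.7500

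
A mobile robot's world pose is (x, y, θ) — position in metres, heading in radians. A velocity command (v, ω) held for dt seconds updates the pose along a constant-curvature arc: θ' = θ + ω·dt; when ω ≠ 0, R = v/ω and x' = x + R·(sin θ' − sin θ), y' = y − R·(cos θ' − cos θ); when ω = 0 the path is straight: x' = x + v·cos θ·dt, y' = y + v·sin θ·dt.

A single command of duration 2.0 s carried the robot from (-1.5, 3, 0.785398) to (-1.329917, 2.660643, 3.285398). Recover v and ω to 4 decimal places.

Δθ = 3.285398 − 0.785398 = 2.500000
ω = Δθ/dt = 2.500000/2.0 = 1.2500
R = −Δy/(cos θ' − cos θ) = -0.2000
v = R·ω = -0.2000·1.2500 = -0.2500

v = -0.2500, ω = 1.2500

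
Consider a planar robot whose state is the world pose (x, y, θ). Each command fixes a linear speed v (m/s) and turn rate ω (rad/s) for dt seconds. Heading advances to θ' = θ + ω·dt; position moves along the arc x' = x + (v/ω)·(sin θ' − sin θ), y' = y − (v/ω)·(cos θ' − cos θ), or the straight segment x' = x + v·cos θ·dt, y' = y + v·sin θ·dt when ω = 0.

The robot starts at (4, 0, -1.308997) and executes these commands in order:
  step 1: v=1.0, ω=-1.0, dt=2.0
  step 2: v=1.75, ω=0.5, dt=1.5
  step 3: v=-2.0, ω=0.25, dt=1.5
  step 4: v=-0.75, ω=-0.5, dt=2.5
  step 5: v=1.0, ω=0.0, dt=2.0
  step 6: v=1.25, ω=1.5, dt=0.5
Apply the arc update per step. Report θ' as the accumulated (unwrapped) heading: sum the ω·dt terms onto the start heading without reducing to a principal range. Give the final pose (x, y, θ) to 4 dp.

(1.6351, 1.4024, -2.6840)

step 1: θ'=-3.3090 (R=-1.0000) → pose (2.8675, -1.2448, -3.3090)
step 2: θ'=-2.5590 (R=3.5000) → pose (0.3586, -1.7733, -2.5590)
step 3: θ'=-2.1840 (R=-8.0000) → pose (2.4995, 0.3031, -2.1840)
step 4: θ'=-3.4340 (R=1.5000) → pose (4.1586, 0.8762, -3.4340)
step 5: θ'=-3.4340 (straight) → pose (2.2435, 1.4527, -3.4340)
step 6: θ'=-2.6840 (R=0.8333) → pose (1.6351, 1.4024, -2.6840)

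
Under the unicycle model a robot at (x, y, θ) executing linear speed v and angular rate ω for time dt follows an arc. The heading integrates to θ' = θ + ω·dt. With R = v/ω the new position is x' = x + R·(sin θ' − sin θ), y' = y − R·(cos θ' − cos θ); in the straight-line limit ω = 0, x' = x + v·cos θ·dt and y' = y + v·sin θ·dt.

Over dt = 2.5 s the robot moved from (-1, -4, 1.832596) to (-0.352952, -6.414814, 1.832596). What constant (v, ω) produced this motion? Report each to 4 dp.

Δθ = 1.832596 − 1.832596 = 0.000000
ω = Δθ/dt = 0.000000/2.5 = 0.0000
ω = 0 → v = (Δx·cos θ + Δy·sin θ)/dt = -1.0000

v = -1.0000, ω = 0.0000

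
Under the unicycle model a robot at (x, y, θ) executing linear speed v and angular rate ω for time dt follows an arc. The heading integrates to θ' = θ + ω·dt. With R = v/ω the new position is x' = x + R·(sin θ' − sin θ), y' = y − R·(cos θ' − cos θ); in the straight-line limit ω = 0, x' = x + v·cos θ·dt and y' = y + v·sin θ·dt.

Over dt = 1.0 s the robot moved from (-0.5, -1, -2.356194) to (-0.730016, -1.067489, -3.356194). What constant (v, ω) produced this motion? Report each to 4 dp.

v = 0.2500, ω = -1.0000

Δθ = -3.356194 − -2.356194 = -1.000000
ω = Δθ/dt = -1.000000/1.0 = -1.0000
R = Δx/(sin θ' − sin θ) = -0.2500
v = R·ω = -0.2500·-1.0000 = 0.2500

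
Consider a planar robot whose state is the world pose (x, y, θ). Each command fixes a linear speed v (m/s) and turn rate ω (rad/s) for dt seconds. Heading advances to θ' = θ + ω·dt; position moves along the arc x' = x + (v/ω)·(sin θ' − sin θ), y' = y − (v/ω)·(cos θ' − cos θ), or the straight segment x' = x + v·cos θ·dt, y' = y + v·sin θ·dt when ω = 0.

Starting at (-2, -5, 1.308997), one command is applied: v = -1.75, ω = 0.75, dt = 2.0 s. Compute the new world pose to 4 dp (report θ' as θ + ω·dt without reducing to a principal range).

(-0.5080, -7.8094, 2.8090)

θ' = 1.3090 + 0.75·2.0 = 2.8090
R = v/ω = -1.75/0.75 = -2.3333
x' = -2 + -2.3333·(sin 2.8090 − sin 1.3090) = -0.5080
y' = -5 − -2.3333·(cos 2.8090 − cos 1.3090) = -7.8094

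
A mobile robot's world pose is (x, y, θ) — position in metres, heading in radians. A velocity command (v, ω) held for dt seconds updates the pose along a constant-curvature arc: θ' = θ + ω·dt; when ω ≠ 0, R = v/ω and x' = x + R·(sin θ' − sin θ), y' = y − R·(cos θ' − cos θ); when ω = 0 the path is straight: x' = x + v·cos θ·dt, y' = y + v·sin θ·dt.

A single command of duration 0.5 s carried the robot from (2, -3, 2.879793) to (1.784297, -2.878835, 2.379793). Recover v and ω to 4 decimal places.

Δθ = 2.379793 − 2.879793 = -0.500000
ω = Δθ/dt = -0.500000/0.5 = -1.0000
R = Δx/(sin θ' − sin θ) = -0.5000
v = R·ω = -0.5000·-1.0000 = 0.5000

v = 0.5000, ω = -1.0000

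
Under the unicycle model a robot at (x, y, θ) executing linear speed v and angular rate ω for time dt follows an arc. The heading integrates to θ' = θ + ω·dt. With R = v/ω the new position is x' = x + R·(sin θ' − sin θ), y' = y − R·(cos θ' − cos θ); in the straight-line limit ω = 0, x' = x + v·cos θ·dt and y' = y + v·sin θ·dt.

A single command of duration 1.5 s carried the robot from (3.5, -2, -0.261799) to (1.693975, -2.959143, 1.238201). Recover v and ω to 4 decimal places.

v = -1.5000, ω = 1.0000

Δθ = 1.238201 − -0.261799 = 1.500000
ω = Δθ/dt = 1.500000/1.5 = 1.0000
R = Δx/(sin θ' − sin θ) = -1.5000
v = R·ω = -1.5000·1.0000 = -1.5000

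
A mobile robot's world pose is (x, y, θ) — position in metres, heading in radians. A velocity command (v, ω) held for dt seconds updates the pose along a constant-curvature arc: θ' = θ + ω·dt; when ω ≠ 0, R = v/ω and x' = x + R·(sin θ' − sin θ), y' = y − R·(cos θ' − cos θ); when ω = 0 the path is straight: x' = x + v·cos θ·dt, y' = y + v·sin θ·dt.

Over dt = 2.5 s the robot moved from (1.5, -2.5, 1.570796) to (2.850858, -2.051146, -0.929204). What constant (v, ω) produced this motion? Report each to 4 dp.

v = 0.7500, ω = -1.0000

Δθ = -0.929204 − 1.570796 = -2.500000
ω = Δθ/dt = -2.500000/2.5 = -1.0000
R = Δx/(sin θ' − sin θ) = -0.7500
v = R·ω = -0.7500·-1.0000 = 0.7500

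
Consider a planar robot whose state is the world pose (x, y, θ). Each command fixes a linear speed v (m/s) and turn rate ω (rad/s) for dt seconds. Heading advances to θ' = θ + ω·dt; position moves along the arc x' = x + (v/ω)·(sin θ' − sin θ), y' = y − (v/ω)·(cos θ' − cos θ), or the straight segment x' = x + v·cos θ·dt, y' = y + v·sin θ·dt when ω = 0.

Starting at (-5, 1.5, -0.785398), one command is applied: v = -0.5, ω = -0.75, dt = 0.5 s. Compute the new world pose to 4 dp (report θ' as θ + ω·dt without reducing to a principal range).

(-5.1399, 1.7054, -1.1604)

θ' = -0.7854 + -0.75·0.5 = -1.1604
R = v/ω = -0.5/-0.75 = 0.6667
x' = -5 + 0.6667·(sin -1.1604 − sin -0.7854) = -5.1399
y' = 1.5 − 0.6667·(cos -1.1604 − cos -0.7854) = 1.7054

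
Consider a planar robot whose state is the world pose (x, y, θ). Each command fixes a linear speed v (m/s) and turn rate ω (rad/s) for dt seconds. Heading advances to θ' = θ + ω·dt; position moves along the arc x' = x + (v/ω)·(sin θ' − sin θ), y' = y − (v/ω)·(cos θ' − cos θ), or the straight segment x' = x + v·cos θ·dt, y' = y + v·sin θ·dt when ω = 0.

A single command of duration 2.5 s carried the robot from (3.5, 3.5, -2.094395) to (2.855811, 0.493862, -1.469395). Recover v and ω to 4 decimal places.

Δθ = -1.469395 − -2.094395 = 0.625000
ω = Δθ/dt = 0.625000/2.5 = 0.2500
R = −Δy/(cos θ' − cos θ) = 5.0000
v = R·ω = 5.0000·0.2500 = 1.2500

v = 1.2500, ω = 0.2500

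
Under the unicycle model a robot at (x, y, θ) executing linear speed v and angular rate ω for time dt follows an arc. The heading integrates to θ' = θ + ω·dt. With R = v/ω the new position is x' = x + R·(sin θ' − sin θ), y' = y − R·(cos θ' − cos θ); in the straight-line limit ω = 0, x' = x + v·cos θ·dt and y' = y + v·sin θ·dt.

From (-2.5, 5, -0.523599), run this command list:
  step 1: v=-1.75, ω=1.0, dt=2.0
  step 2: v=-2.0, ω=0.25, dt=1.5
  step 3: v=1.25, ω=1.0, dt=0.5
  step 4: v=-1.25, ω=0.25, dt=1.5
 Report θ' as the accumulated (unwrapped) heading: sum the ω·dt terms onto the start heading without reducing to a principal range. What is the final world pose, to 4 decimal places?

(-3.6173, 0.1567, 2.7264)

step 1: θ'=1.4764 (R=-1.7500) → pose (-5.1172, 3.6494, 1.4764)
step 2: θ'=1.8514 (R=-8.0000) → pose (-4.8399, 0.6799, 1.8514)
step 3: θ'=2.3514 (R=1.2500) → pose (-5.1529, 1.2133, 2.3514)
step 4: θ'=2.7264 (R=-5.0000) → pose (-3.6173, 0.1567, 2.7264)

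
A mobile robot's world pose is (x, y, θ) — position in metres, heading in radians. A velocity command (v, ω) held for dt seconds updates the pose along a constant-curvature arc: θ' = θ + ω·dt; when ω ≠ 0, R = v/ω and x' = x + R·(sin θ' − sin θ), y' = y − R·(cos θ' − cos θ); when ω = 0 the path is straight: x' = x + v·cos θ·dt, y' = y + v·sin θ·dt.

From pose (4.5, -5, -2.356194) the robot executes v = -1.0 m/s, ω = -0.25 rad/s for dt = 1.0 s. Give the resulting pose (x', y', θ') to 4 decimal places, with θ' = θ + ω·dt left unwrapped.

(5.2877, -4.3882, -2.6062)

θ' = -2.3562 + -0.25·1.0 = -2.6062
R = v/ω = -1.0/-0.25 = 4.0000
x' = 4.5 + 4.0000·(sin -2.6062 − sin -2.3562) = 5.2877
y' = -5 − 4.0000·(cos -2.6062 − cos -2.3562) = -4.3882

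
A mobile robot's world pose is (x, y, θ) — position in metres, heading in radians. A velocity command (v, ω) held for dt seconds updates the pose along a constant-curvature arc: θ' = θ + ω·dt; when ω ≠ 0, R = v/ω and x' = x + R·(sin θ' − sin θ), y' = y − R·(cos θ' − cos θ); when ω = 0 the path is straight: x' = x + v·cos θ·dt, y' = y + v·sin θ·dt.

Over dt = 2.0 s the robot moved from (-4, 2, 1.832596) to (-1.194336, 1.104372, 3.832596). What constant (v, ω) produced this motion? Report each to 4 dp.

Δθ = 3.832596 − 1.832596 = 2.000000
ω = Δθ/dt = 2.000000/2.0 = 1.0000
R = Δx/(sin θ' − sin θ) = -1.7500
v = R·ω = -1.7500·1.0000 = -1.7500

v = -1.7500, ω = 1.0000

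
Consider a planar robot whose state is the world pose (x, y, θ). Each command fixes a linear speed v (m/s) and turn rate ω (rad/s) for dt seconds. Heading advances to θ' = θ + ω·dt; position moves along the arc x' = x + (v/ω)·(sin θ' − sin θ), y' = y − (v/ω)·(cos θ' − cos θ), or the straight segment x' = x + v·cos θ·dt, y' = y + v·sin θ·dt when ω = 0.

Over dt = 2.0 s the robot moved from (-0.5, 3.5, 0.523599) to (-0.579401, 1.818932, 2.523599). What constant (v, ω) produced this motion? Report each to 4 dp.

v = -1.0000, ω = 1.0000

Δθ = 2.523599 − 0.523599 = 2.000000
ω = Δθ/dt = 2.000000/2.0 = 1.0000
R = −Δy/(cos θ' − cos θ) = -1.0000
v = R·ω = -1.0000·1.0000 = -1.0000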